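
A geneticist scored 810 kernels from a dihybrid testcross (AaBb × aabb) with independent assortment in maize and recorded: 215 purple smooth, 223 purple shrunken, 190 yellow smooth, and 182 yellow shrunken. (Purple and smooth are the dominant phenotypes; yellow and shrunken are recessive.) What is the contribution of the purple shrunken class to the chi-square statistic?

2.075

A dihybrid testcross with independent assortment gives a 1:1:1:1 ratio.
Under the 1:1:1:1 hypothesis (Σ ratio = 4, N = 810):
  purple smooth: 810 × 1/4 = 202.5
  purple shrunken: 810 × 1/4 = 202.5
  yellow smooth: 810 × 1/4 = 202.5
  yellow shrunken: 810 × 1/4 = 202.5
Contribution of purple shrunken: (223 − 202.5)² / 202.5 = 2.0753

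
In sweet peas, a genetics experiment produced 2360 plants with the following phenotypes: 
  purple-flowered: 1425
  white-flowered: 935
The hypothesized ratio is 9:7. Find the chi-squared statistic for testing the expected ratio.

Total ratio parts = 16. Expected numbers out of 2360:
  purple-flowered: 2360 × 9/16 = 1327.5
  white-flowered: 2360 × 7/16 = 1032.5
χ² = Σ (O − E)² / E
  purple-flowered: (1425 − 1327.5)² / 1327.5 = 7.1610
  white-flowered: (935 − 1032.5)² / 1032.5 = 9.2070
χ² = 7.1610 + 9.2070 = 16.368

16.368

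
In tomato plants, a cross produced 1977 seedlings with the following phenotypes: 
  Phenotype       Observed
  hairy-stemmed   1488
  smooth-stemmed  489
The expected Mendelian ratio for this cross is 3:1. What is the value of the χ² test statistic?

Under the 3:1 hypothesis (Σ ratio = 4, N = 1977):
  hairy-stemmed: 1977 × 3/4 = 1482.75
  smooth-stemmed: 1977 × 1/4 = 494.25
χ² = Σ (O − E)² / E
  hairy-stemmed: (1488 − 1482.75)² / 1482.75 = 0.0186
  smooth-stemmed: (489 − 494.25)² / 494.25 = 0.0558
χ² = 0.0186 + 0.0558 = 0.0744 ≈ 0.074

0.074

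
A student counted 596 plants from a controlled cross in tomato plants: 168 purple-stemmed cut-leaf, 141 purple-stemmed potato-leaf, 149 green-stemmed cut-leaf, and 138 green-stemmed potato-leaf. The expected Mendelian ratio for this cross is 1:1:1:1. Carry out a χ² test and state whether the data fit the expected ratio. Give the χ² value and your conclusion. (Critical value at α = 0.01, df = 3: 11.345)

Expected counts for N = 596 under a 1:1:1:1 ratio (total parts = 4):
  purple-stemmed cut-leaf: 596 × 1/4 = 149
  purple-stemmed potato-leaf: 596 × 1/4 = 149
  green-stemmed cut-leaf: 596 × 1/4 = 149
  green-stemmed potato-leaf: 596 × 1/4 = 149
χ² = Σ (O − E)² / E
  purple-stemmed cut-leaf: (168 − 149)² / 149 = 2.4228
  purple-stemmed potato-leaf: (141 − 149)² / 149 = 0.4295
  green-stemmed cut-leaf: (149 − 149)² / 149 = 0.0000
  green-stemmed potato-leaf: (138 − 149)² / 149 = 0.8121
χ² = 2.4228 + 0.4295 + 0.0000 + 0.8121 = 3.6644 ≈ 3.664
Degrees of freedom = 4 − 1 = 3; critical value at α = 0.01 is 11.345.
Since 3.664 < 11.345, we fail to reject the null hypothesis — the data are consistent with the 1:1:1:1 ratio.

3.664; consistent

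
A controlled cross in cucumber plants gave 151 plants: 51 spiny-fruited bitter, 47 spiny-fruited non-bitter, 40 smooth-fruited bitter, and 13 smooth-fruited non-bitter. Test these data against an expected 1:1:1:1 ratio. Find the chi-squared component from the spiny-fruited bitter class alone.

4.651

The 1:1:1:1 ratio has 4 parts, so with N = 151 the expected counts are:
  spiny-fruited bitter: 151 × 1/4 = 37.75
  spiny-fruited non-bitter: 151 × 1/4 = 37.75
  smooth-fruited bitter: 151 × 1/4 = 37.75
  smooth-fruited non-bitter: 151 × 1/4 = 37.75
Contribution of spiny-fruited bitter: (51 − 37.75)² / 37.75 = 4.6507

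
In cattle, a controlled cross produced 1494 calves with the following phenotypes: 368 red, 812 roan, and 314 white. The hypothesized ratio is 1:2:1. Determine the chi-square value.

Expected counts for N = 1494 under a 1:2:1 ratio (total parts = 4):
  red: 1494 × 1/4 = 373.5
  roan: 1494 × 2/4 = 747
  white: 1494 × 1/4 = 373.5
χ² = Σ (O − E)² / E
  red: (368 − 373.5)² / 373.5 = 0.0810
  roan: (812 − 747)² / 747 = 5.6560
  white: (314 − 373.5)² / 373.5 = 9.4786
χ² = 0.0810 + 5.6560 + 9.4786 = 15.2156 ≈ 15.216

15.216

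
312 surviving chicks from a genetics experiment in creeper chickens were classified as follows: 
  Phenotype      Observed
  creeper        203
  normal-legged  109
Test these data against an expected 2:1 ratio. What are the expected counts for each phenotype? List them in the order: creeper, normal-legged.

The 2:1 ratio has 3 parts, so with N = 312 the expected counts are:
  creeper: 312 × 2/3 = 208
  normal-legged: 312 × 1/3 = 104

208, 104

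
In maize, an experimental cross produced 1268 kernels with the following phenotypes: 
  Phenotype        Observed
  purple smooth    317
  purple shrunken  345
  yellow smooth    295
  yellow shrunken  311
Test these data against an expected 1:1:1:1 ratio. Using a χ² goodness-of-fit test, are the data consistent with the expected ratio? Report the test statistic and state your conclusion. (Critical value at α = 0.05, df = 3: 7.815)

4.114; consistent

Total ratio parts = 4. Expected numbers out of 1268:
  purple smooth: 1268 × 1/4 = 317
  purple shrunken: 1268 × 1/4 = 317
  yellow smooth: 1268 × 1/4 = 317
  yellow shrunken: 1268 × 1/4 = 317
χ² = Σ (O − E)² / E
  purple smooth: (317 − 317)² / 317 = 0.0000
  purple shrunken: (345 − 317)² / 317 = 2.4732
  yellow smooth: (295 − 317)² / 317 = 1.5268
  yellow shrunken: (311 − 317)² / 317 = 0.1136
χ² = 0.0000 + 2.4732 + 1.5268 + 0.1136 = 4.1136 ≈ 4.114
Degrees of freedom = 4 − 1 = 3; critical value at α = 0.05 is 7.815.
Since 4.114 < 7.815, we fail to reject the null hypothesis — the data are consistent with the 1:1:1:1 ratio.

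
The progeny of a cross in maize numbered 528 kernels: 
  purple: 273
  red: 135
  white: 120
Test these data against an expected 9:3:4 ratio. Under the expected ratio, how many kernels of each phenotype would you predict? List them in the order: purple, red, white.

The 9:3:4 ratio has 16 parts, so with N = 528 the expected counts are:
  purple: 528 × 9/16 = 297
  red: 528 × 3/16 = 99
  white: 528 × 4/16 = 132

297, 99, 132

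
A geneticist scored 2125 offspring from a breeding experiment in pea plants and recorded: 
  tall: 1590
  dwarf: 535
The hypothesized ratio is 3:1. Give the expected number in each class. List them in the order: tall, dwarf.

1593.75, 531.25

The 3:1 ratio has 4 parts, so with N = 2125 the expected counts are:
  tall: 2125 × 3/4 = 1593.75
  dwarf: 2125 × 1/4 = 531.25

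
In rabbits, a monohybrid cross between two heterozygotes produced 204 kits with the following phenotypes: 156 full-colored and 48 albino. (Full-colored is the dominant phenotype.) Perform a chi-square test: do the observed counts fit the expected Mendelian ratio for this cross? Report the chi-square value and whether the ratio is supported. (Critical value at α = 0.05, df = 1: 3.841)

For a monohybrid cross between heterozygotes with complete dominance, the expected phenotypic ratio is 3:1.
The 3:1 ratio has 4 parts, so with N = 204 the expected counts are:
  full-colored: 204 × 3/4 = 153
  albino: 204 × 1/4 = 51
χ² = Σ (O − E)² / E
  full-colored: (156 − 153)² / 153 = 0.0588
  albino: (48 − 51)² / 51 = 0.1765
χ² = 0.0588 + 0.1765 = 0.2353 ≈ 0.235
Degrees of freedom = 2 − 1 = 1; critical value at α = 0.05 is 3.841.
Since 0.235 < 3.841, we fail to reject the null hypothesis — the data are consistent with the 3:1 ratio.

0.235; consistent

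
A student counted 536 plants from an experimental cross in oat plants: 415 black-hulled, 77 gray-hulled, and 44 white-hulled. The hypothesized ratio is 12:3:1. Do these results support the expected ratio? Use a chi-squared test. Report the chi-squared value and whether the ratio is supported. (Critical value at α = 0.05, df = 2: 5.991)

The 12:3:1 ratio has 16 parts, so with N = 536 the expected counts are:
  black-hulled: 536 × 12/16 = 402
  gray-hulled: 536 × 3/16 = 100.5
  white-hulled: 536 × 1/16 = 33.5
χ² = Σ (O − E)² / E
  black-hulled: (415 − 402)² / 402 = 0.4204
  gray-hulled: (77 − 100.5)² / 100.5 = 5.4950
  white-hulled: (44 − 33.5)² / 33.5 = 3.2910
χ² = 0.4204 + 5.4950 + 3.2910 = 9.2064 ≈ 9.206
Degrees of freedom = 3 − 1 = 2; critical value at α = 0.05 is 5.991.
Since 9.206 > 5.991, we reject the null hypothesis — the data do not fit the 12:3:1 ratio.

9.206; not consistent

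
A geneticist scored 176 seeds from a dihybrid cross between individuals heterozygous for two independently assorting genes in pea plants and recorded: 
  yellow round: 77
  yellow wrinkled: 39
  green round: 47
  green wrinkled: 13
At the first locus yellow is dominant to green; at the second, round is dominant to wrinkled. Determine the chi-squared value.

12.283

A dihybrid F₂ with independent assortment and complete dominance at both loci gives a 9:3:3:1 phenotypic ratio.
The 9:3:3:1 ratio has 16 parts, so with N = 176 the expected counts are:
  yellow round: 176 × 9/16 = 99
  yellow wrinkled: 176 × 3/16 = 33
  green round: 176 × 3/16 = 33
  green wrinkled: 176 × 1/16 = 11
χ² = Σ (O − E)² / E
  yellow round: (77 − 99)² / 99 = 4.8889
  yellow wrinkled: (39 − 33)² / 33 = 1.0909
  green round: (47 − 33)² / 33 = 5.9394
  green wrinkled: (13 − 11)² / 11 = 0.3636
χ² = 4.8889 + 1.0909 + 5.9394 + 0.3636 = 12.2828 ≈ 12.283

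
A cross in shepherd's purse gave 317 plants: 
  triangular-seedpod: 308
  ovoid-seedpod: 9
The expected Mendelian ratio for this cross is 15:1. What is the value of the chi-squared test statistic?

Expected counts for N = 317 under a 15:1 ratio (total parts = 16):
  triangular-seedpod: 317 × 15/16 = 297.1875
  ovoid-seedpod: 317 × 1/16 = 19.8125
χ² = Σ (O − E)² / E
  triangular-seedpod: (308 − 297.1875)² / 297.1875 = 0.3934
  ovoid-seedpod: (9 − 19.8125)² / 19.8125 = 5.9008
χ² = 0.3934 + 5.9008 = 6.2942 ≈ 6.294

6.294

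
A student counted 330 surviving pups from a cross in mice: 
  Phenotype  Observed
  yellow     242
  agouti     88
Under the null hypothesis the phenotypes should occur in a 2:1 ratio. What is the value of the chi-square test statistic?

6.600

Expected counts for N = 330 under a 2:1 ratio (total parts = 3):
  yellow: 330 × 2/3 = 220
  agouti: 330 × 1/3 = 110
χ² = Σ (O − E)² / E
  yellow: (242 − 220)² / 220 = 2.2000
  agouti: (88 − 110)² / 110 = 4.4000
χ² = 2.2000 + 4.4000 = 6.600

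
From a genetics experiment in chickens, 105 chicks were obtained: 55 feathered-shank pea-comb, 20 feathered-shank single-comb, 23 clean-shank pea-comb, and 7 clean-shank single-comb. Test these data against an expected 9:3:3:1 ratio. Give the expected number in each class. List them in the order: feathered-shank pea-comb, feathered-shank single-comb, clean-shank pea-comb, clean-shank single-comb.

Under the 9:3:3:1 hypothesis (Σ ratio = 16, N = 105):
  feathered-shank pea-comb: 105 × 9/16 = 59.0625
  feathered-shank single-comb: 105 × 3/16 = 19.6875
  clean-shank pea-comb: 105 × 3/16 = 19.6875
  clean-shank single-comb: 105 × 1/16 = 6.5625

59.0625, 19.6875, 19.6875, 6.5625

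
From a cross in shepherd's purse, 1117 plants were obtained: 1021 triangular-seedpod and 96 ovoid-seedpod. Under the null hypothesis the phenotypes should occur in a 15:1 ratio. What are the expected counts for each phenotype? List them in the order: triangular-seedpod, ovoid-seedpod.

1047.1875, 69.8125

Under the 15:1 hypothesis (Σ ratio = 16, N = 1117):
  triangular-seedpod: 1117 × 15/16 = 1047.1875
  ovoid-seedpod: 1117 × 1/16 = 69.8125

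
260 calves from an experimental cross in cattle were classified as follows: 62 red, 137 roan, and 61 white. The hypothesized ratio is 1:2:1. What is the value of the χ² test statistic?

Under the 1:2:1 hypothesis (Σ ratio = 4, N = 260):
  red: 260 × 1/4 = 65
  roan: 260 × 2/4 = 130
  white: 260 × 1/4 = 65
χ² = Σ (O − E)² / E
  red: (62 − 65)² / 65 = 0.1385
  roan: (137 − 130)² / 130 = 0.3769
  white: (61 − 65)² / 65 = 0.2462
χ² = 0.1385 + 0.3769 + 0.2462 = 0.7616 ≈ 0.762

0.762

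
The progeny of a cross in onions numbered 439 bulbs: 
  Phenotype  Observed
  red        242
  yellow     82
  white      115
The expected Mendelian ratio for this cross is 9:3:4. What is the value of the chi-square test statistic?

The 9:3:4 ratio has 16 parts, so with N = 439 the expected counts are:
  red: 439 × 9/16 = 246.9375
  yellow: 439 × 3/16 = 82.3125
  white: 439 × 4/16 = 109.75
χ² = Σ (O − E)² / E
  red: (242 − 246.9375)² / 246.9375 = 0.0987
  yellow: (82 − 82.3125)² / 82.3125 = 0.0012
  white: (115 − 109.75)² / 109.75 = 0.2511
χ² = 0.0987 + 0.0012 + 0.2511 = 0.351

0.351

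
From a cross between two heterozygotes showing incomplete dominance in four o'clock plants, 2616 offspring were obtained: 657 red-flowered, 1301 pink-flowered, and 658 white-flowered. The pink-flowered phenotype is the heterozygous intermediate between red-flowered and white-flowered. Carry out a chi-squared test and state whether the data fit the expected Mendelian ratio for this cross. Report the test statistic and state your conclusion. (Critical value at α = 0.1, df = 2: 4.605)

0.076; consistent

With incomplete dominance, a heterozygote × heterozygote cross gives a 1:2:1 phenotypic ratio.
Under the 1:2:1 hypothesis (Σ ratio = 4, N = 2616):
  red-flowered: 2616 × 1/4 = 654
  pink-flowered: 2616 × 2/4 = 1308
  white-flowered: 2616 × 1/4 = 654
χ² = Σ (O − E)² / E
  red-flowered: (657 − 654)² / 654 = 0.0138
  pink-flowered: (1301 − 1308)² / 1308 = 0.0375
  white-flowered: (658 − 654)² / 654 = 0.0245
χ² = 0.0138 + 0.0375 + 0.0245 = 0.0758 ≈ 0.076
Degrees of freedom = 3 − 1 = 2; critical value at α = 0.1 is 4.605.
Since 0.076 < 4.605, we fail to reject the null hypothesis — the data are consistent with the 1:2:1 ratio.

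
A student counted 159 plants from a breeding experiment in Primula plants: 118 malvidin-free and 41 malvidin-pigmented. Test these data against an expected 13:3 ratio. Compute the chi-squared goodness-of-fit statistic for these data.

5.167

Expected counts for N = 159 under a 13:3 ratio (total parts = 16):
  malvidin-free: 159 × 13/16 = 129.1875
  malvidin-pigmented: 159 × 3/16 = 29.8125
χ² = Σ (O − E)² / E
  malvidin-free: (118 − 129.1875)² / 129.1875 = 0.9688
  malvidin-pigmented: (41 − 29.8125)² / 29.8125 = 4.1982
χ² = 0.9688 + 4.1982 = 5.167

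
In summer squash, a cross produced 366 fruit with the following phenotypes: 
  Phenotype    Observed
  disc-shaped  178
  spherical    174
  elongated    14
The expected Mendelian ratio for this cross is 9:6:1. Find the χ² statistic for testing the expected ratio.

Total ratio parts = 16. Expected numbers out of 366:
  disc-shaped: 366 × 9/16 = 205.875
  spherical: 366 × 6/16 = 137.25
  elongated: 366 × 1/16 = 22.875
χ² = Σ (O − E)² / E
  disc-shaped: (178 − 205.875)² / 205.875 = 3.7742
  spherical: (174 − 137.25)² / 137.25 = 9.8402
  elongated: (14 − 22.875)² / 22.875 = 3.4433
χ² = 3.7742 + 9.8402 + 3.4433 = 17.0577 ≈ 17.058

17.058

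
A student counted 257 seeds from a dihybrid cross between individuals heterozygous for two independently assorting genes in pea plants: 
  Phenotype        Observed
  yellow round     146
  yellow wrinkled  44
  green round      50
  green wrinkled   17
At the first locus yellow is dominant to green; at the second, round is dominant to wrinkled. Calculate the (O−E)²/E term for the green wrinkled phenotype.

0.055

A dihybrid F₂ with independent assortment and complete dominance at both loci gives a 9:3:3:1 phenotypic ratio.
Total ratio parts = 16. Expected numbers out of 257:
  yellow round: 257 × 9/16 = 144.5625
  yellow wrinkled: 257 × 3/16 = 48.1875
  green round: 257 × 3/16 = 48.1875
  green wrinkled: 257 × 1/16 = 16.0625
Contribution of green wrinkled: (17 − 16.0625)² / 16.0625 = 0.0547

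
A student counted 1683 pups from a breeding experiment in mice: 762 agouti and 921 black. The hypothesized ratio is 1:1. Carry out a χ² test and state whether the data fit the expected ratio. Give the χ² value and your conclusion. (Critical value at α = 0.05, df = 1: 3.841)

15.021; not consistent

Under the 1:1 hypothesis (Σ ratio = 2, N = 1683):
  agouti: 1683 × 1/2 = 841.5
  black: 1683 × 1/2 = 841.5
χ² = Σ (O − E)² / E
  agouti: (762 − 841.5)² / 841.5 = 7.5107
  black: (921 − 841.5)² / 841.5 = 7.5107
χ² = 7.5107 + 7.5107 = 15.0214 ≈ 15.021
Degrees of freedom = 2 − 1 = 1; critical value at α = 0.05 is 3.841.
Since 15.021 > 3.841, we reject the null hypothesis — the data do not fit the 1:1 ratio.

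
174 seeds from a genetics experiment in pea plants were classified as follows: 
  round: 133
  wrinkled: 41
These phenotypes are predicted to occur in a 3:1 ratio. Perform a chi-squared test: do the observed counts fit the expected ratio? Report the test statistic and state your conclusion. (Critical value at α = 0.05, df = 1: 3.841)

Expected counts for N = 174 under a 3:1 ratio (total parts = 4):
  round: 174 × 3/4 = 130.5
  wrinkled: 174 × 1/4 = 43.5
χ² = Σ (O − E)² / E
  round: (133 − 130.5)² / 130.5 = 0.0479
  wrinkled: (41 − 43.5)² / 43.5 = 0.1437
χ² = 0.0479 + 0.1437 = 0.1916 ≈ 0.192
Degrees of freedom = 2 − 1 = 1; critical value at α = 0.05 is 3.841.
Since 0.192 < 3.841, we fail to reject the null hypothesis — the data are consistent with the 3:1 ratio.

0.192; consistent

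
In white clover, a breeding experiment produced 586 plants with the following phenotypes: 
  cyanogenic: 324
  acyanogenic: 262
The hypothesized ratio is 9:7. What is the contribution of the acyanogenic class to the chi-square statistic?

0.123

Under the 9:7 hypothesis (Σ ratio = 16, N = 586):
  cyanogenic: 586 × 9/16 = 329.625
  acyanogenic: 586 × 7/16 = 256.375
Contribution of acyanogenic: (262 − 256.375)² / 256.375 = 0.1234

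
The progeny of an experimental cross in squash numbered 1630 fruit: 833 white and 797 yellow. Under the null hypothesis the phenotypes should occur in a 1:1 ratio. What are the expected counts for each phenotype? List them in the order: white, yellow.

815, 815

Under the 1:1 hypothesis (Σ ratio = 2, N = 1630):
  white: 1630 × 1/2 = 815
  yellow: 1630 × 1/2 = 815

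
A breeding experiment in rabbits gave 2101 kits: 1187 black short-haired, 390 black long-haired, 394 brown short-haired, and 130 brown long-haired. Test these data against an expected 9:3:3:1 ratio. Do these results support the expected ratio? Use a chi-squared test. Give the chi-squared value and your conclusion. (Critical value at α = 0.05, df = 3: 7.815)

0.075; consistent

The 9:3:3:1 ratio has 16 parts, so with N = 2101 the expected counts are:
  black short-haired: 2101 × 9/16 = 1181.8125
  black long-haired: 2101 × 3/16 = 393.9375
  brown short-haired: 2101 × 3/16 = 393.9375
  brown long-haired: 2101 × 1/16 = 131.3125
χ² = Σ (O − E)² / E
  black short-haired: (1187 − 1181.8125)² / 1181.8125 = 0.0228
  black long-haired: (390 − 393.9375)² / 393.9375 = 0.0394
  brown short-haired: (394 − 393.9375)² / 393.9375 = 0.0000
  brown long-haired: (130 − 131.3125)² / 131.3125 = 0.0131
χ² = 0.0228 + 0.0394 + 0.0000 + 0.0131 = 0.0753 ≈ 0.075
Degrees of freedom = 4 − 1 = 3; critical value at α = 0.05 is 7.815.
Since 0.075 < 7.815, we fail to reject the null hypothesis — the data are consistent with the 9:3:3:1 ratio.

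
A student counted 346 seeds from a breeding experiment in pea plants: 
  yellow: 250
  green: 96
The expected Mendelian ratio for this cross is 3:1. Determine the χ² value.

Expected counts for N = 346 under a 3:1 ratio (total parts = 4):
  yellow: 346 × 3/4 = 259.5
  green: 346 × 1/4 = 86.5
χ² = Σ (O − E)² / E
  yellow: (250 − 259.5)² / 259.5 = 0.3478
  green: (96 − 86.5)² / 86.5 = 1.0434
χ² = 0.3478 + 1.0434 = 1.3912 ≈ 1.391

1.391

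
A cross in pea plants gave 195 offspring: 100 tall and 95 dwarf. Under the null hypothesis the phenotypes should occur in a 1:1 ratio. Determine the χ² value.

0.128

The 1:1 ratio has 2 parts, so with N = 195 the expected counts are:
  tall: 195 × 1/2 = 97.5
  dwarf: 195 × 1/2 = 97.5
χ² = Σ (O − E)² / E
  tall: (100 − 97.5)² / 97.5 = 0.0641
  dwarf: (95 − 97.5)² / 97.5 = 0.0641
χ² = 0.0641 + 0.0641 = 0.1282 ≈ 0.128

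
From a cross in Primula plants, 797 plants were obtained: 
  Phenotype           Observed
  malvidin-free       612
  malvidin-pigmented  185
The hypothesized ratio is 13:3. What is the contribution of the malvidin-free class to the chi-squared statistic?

The 13:3 ratio has 16 parts, so with N = 797 the expected counts are:
  malvidin-free: 797 × 13/16 = 647.5625
  malvidin-pigmented: 797 × 3/16 = 149.4375
Contribution of malvidin-free: (612 − 647.5625)² / 647.5625 = 1.9530

1.953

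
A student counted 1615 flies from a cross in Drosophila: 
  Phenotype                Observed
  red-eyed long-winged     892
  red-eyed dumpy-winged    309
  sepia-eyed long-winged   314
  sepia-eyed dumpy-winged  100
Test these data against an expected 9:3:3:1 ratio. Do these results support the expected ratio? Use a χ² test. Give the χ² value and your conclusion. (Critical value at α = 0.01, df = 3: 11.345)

Total ratio parts = 16. Expected numbers out of 1615:
  red-eyed long-winged: 1615 × 9/16 = 908.4375
  red-eyed dumpy-winged: 1615 × 3/16 = 302.8125
  sepia-eyed long-winged: 1615 × 3/16 = 302.8125
  sepia-eyed dumpy-winged: 1615 × 1/16 = 100.9375
χ² = Σ (O − E)² / E
  red-eyed long-winged: (892 − 908.4375)² / 908.4375 = 0.2974
  red-eyed dumpy-winged: (309 − 302.8125)² / 302.8125 = 0.1264
  sepia-eyed long-winged: (314 − 302.8125)² / 302.8125 = 0.4133
  sepia-eyed dumpy-winged: (100 − 100.9375)² / 100.9375 = 0.0087
χ² = 0.2974 + 0.1264 + 0.4133 + 0.0087 = 0.8458 ≈ 0.846
Degrees of freedom = 4 − 1 = 3; critical value at α = 0.01 is 11.345.
Since 0.846 < 11.345, we fail to reject the null hypothesis — the data are consistent with the 9:3:3:1 ratio.

0.846; consistent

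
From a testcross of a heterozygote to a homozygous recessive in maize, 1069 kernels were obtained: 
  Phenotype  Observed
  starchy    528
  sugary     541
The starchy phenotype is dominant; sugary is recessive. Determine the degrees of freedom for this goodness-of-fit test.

A testcross of a heterozygote (Aa × aa) gives a 1:1 phenotypic ratio.
A goodness-of-fit test with 2 phenotype classes has df = 2 − 1 = 1.

1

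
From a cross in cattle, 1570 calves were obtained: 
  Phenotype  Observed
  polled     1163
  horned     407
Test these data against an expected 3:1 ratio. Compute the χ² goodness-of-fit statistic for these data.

Total ratio parts = 4. Expected numbers out of 1570:
  polled: 1570 × 3/4 = 1177.5
  horned: 1570 × 1/4 = 392.5
χ² = Σ (O − E)² / E
  polled: (1163 − 1177.5)² / 1177.5 = 0.1786
  horned: (407 − 392.5)² / 392.5 = 0.5357
χ² = 0.1786 + 0.5357 = 0.7143 ≈ 0.714

0.714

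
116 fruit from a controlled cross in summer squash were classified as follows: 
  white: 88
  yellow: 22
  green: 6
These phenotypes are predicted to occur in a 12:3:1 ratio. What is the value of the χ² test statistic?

Under the 12:3:1 hypothesis (Σ ratio = 16, N = 116):
  white: 116 × 12/16 = 87
  yellow: 116 × 3/16 = 21.75
  green: 116 × 1/16 = 7.25
χ² = Σ (O − E)² / E
  white: (88 − 87)² / 87 = 0.0115
  yellow: (22 − 21.75)² / 21.75 = 0.0029
  green: (6 − 7.25)² / 7.25 = 0.2155
χ² = 0.0115 + 0.0029 + 0.2155 = 0.2299 ≈ 0.230

0.230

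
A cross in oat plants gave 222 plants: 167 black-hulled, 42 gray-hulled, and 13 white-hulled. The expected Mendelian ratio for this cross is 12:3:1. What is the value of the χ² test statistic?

Expected counts for N = 222 under a 12:3:1 ratio (total parts = 16):
  black-hulled: 222 × 12/16 = 166.5
  gray-hulled: 222 × 3/16 = 41.625
  white-hulled: 222 × 1/16 = 13.875
χ² = Σ (O − E)² / E
  black-hulled: (167 − 166.5)² / 166.5 = 0.0015
  gray-hulled: (42 − 41.625)² / 41.625 = 0.0034
  white-hulled: (13 − 13.875)² / 13.875 = 0.0552
χ² = 0.0015 + 0.0034 + 0.0552 = 0.0601 ≈ 0.060

0.060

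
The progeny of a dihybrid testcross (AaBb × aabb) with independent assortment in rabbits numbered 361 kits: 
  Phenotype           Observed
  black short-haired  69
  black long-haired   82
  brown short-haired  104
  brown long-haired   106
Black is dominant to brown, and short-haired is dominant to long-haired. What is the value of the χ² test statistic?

A dihybrid testcross with independent assortment gives a 1:1:1:1 ratio.
Total ratio parts = 4. Expected numbers out of 361:
  black short-haired: 361 × 1/4 = 90.25
  black long-haired: 361 × 1/4 = 90.25
  brown short-haired: 361 × 1/4 = 90.25
  brown long-haired: 361 × 1/4 = 90.25
χ² = Σ (O − E)² / E
  black short-haired: (69 − 90.25)² / 90.25 = 5.0035
  black long-haired: (82 − 90.25)² / 90.25 = 0.7542
  brown short-haired: (104 − 90.25)² / 90.25 = 2.0949
  brown long-haired: (106 − 90.25)² / 90.25 = 2.7486
χ² = 5.0035 + 0.7542 + 2.0949 + 2.7486 = 10.6012 ≈ 10.601

10.601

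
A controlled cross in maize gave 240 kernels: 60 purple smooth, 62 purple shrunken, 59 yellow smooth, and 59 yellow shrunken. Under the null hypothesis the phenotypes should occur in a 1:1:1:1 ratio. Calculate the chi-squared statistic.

Under the 1:1:1:1 hypothesis (Σ ratio = 4, N = 240):
  purple smooth: 240 × 1/4 = 60
  purple shrunken: 240 × 1/4 = 60
  yellow smooth: 240 × 1/4 = 60
  yellow shrunken: 240 × 1/4 = 60
χ² = Σ (O − E)² / E
  purple smooth: (60 − 60)² / 60 = 0.0000
  purple shrunken: (62 − 60)² / 60 = 0.0667
  yellow smooth: (59 − 60)² / 60 = 0.0167
  yellow shrunken: (59 − 60)² / 60 = 0.0167
χ² = 0.0000 + 0.0667 + 0.0167 + 0.0167 = 0.1001 ≈ 0.100

0.100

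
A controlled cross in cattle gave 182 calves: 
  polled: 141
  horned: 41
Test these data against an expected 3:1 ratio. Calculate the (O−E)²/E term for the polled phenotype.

0.148

The 3:1 ratio has 4 parts, so with N = 182 the expected counts are:
  polled: 182 × 3/4 = 136.5
  horned: 182 × 1/4 = 45.5
Contribution of polled: (141 − 136.5)² / 136.5 = 0.1484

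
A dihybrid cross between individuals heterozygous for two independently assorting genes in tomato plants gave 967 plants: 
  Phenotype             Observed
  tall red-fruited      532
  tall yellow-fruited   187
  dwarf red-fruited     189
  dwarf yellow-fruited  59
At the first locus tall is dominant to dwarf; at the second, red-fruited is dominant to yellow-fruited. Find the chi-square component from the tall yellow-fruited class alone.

A dihybrid F₂ with independent assortment and complete dominance at both loci gives a 9:3:3:1 phenotypic ratio.
The 9:3:3:1 ratio has 16 parts, so with N = 967 the expected counts are:
  tall red-fruited: 967 × 9/16 = 543.9375
  tall yellow-fruited: 967 × 3/16 = 181.3125
  dwarf red-fruited: 967 × 3/16 = 181.3125
  dwarf yellow-fruited: 967 × 1/16 = 60.4375
Contribution of tall yellow-fruited: (187 − 181.3125)² / 181.3125 = 0.1784

0.178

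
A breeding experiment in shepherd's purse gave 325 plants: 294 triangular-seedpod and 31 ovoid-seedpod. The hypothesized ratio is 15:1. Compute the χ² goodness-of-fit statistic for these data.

5.998

Expected counts for N = 325 under a 15:1 ratio (total parts = 16):
  triangular-seedpod: 325 × 15/16 = 304.6875
  ovoid-seedpod: 325 × 1/16 = 20.3125
χ² = Σ (O − E)² / E
  triangular-seedpod: (294 − 304.6875)² / 304.6875 = 0.3749
  ovoid-seedpod: (31 − 20.3125)² / 20.3125 = 5.6233
χ² = 0.3749 + 5.6233 = 5.9982 ≈ 5.998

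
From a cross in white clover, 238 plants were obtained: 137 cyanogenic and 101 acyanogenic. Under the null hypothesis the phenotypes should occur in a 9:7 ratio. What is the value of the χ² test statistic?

The 9:7 ratio has 16 parts, so with N = 238 the expected counts are:
  cyanogenic: 238 × 9/16 = 133.875
  acyanogenic: 238 × 7/16 = 104.125
χ² = Σ (O − E)² / E
  cyanogenic: (137 − 133.875)² / 133.875 = 0.0729
  acyanogenic: (101 − 104.125)² / 104.125 = 0.0938
χ² = 0.0729 + 0.0938 = 0.1667 ≈ 0.167

0.167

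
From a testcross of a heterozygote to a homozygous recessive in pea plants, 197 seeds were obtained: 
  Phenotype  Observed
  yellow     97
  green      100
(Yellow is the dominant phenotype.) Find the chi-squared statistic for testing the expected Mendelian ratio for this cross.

A testcross of a heterozygote (Aa × aa) gives a 1:1 phenotypic ratio.
Under the 1:1 hypothesis (Σ ratio = 2, N = 197):
  yellow: 197 × 1/2 = 98.5
  green: 197 × 1/2 = 98.5
χ² = Σ (O − E)² / E
  yellow: (97 − 98.5)² / 98.5 = 0.0228
  green: (100 − 98.5)² / 98.5 = 0.0228
χ² = 0.0228 + 0.0228 = 0.0456 ≈ 0.046

0.046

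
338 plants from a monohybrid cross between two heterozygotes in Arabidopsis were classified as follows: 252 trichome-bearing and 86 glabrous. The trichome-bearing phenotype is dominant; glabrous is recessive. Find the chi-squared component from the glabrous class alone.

0.027

For a monohybrid cross between heterozygotes with complete dominance, the expected phenotypic ratio is 3:1.
Total ratio parts = 4. Expected numbers out of 338:
  trichome-bearing: 338 × 3/4 = 253.5
  glabrous: 338 × 1/4 = 84.5
Contribution of glabrous: (86 − 84.5)² / 84.5 = 0.0266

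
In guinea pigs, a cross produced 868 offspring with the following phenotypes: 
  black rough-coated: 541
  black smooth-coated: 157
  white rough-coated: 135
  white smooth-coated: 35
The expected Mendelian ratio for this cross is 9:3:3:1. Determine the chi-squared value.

17.464

The 9:3:3:1 ratio has 16 parts, so with N = 868 the expected counts are:
  black rough-coated: 868 × 9/16 = 488.25
  black smooth-coated: 868 × 3/16 = 162.75
  white rough-coated: 868 × 3/16 = 162.75
  white smooth-coated: 868 × 1/16 = 54.25
χ² = Σ (O − E)² / E
  black rough-coated: (541 − 488.25)² / 488.25 = 5.6991
  black smooth-coated: (157 − 162.75)² / 162.75 = 0.2031
  white rough-coated: (135 − 162.75)² / 162.75 = 4.7316
  white smooth-coated: (35 − 54.25)² / 54.25 = 6.8306
χ² = 5.6991 + 0.2031 + 4.7316 + 6.8306 = 17.4644 ≈ 17.464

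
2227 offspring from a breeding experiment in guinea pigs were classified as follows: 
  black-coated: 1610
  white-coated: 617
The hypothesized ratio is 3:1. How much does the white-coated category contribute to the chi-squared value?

6.520

Expected counts for N = 2227 under a 3:1 ratio (total parts = 4):
  black-coated: 2227 × 3/4 = 1670.25
  white-coated: 2227 × 1/4 = 556.75
Contribution of white-coated: (617 − 556.75)² / 556.75 = 6.5201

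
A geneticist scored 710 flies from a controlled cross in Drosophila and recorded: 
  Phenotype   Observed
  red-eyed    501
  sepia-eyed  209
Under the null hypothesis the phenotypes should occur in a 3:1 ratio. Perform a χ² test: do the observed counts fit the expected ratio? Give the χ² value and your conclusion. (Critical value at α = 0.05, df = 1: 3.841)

The 3:1 ratio has 4 parts, so with N = 710 the expected counts are:
  red-eyed: 710 × 3/4 = 532.5
  sepia-eyed: 710 × 1/4 = 177.5
χ² = Σ (O − E)² / E
  red-eyed: (501 − 532.5)² / 532.5 = 1.8634
  sepia-eyed: (209 − 177.5)² / 177.5 = 5.5901
χ² = 1.8634 + 5.5901 = 7.4535 ≈ 7.454
Degrees of freedom = 2 − 1 = 1; critical value at α = 0.05 is 3.841.
Since 7.454 > 3.841, we reject the null hypothesis — the data do not fit the 3:1 ratio.

7.454; not consistent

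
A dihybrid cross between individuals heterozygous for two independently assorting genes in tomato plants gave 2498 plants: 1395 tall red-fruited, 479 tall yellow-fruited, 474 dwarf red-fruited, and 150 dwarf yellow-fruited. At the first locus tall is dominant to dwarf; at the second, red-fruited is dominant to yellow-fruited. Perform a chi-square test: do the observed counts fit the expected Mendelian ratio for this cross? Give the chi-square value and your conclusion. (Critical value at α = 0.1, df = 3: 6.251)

0.622; consistent

A dihybrid F₂ with independent assortment and complete dominance at both loci gives a 9:3:3:1 phenotypic ratio.
Under the 9:3:3:1 hypothesis (Σ ratio = 16, N = 2498):
  tall red-fruited: 2498 × 9/16 = 1405.125
  tall yellow-fruited: 2498 × 3/16 = 468.375
  dwarf red-fruited: 2498 × 3/16 = 468.375
  dwarf yellow-fruited: 2498 × 1/16 = 156.125
χ² = Σ (O − E)² / E
  tall red-fruited: (1395 − 1405.125)² / 1405.125 = 0.0730
  tall yellow-fruited: (479 − 468.375)² / 468.375 = 0.2410
  dwarf red-fruited: (474 − 468.375)² / 468.375 = 0.0676
  dwarf yellow-fruited: (150 − 156.125)² / 156.125 = 0.2403
χ² = 0.0730 + 0.2410 + 0.0676 + 0.2403 = 0.6219 ≈ 0.622
Degrees of freedom = 4 − 1 = 3; critical value at α = 0.1 is 6.251.
Since 0.622 < 6.251, we fail to reject the null hypothesis — the data are consistent with the 9:3:3:1 ratio.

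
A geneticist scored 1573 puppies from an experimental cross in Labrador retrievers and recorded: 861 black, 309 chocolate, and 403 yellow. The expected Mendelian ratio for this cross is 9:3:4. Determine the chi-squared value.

1.553

Total ratio parts = 16. Expected numbers out of 1573:
  black: 1573 × 9/16 = 884.8125
  chocolate: 1573 × 3/16 = 294.9375
  yellow: 1573 × 4/16 = 393.25
χ² = Σ (O − E)² / E
  black: (861 − 884.8125)² / 884.8125 = 0.6409
  chocolate: (309 − 294.9375)² / 294.9375 = 0.6705
  yellow: (403 − 393.25)² / 393.25 = 0.2417
χ² = 0.6409 + 0.6705 + 0.2417 = 1.5531 ≈ 1.553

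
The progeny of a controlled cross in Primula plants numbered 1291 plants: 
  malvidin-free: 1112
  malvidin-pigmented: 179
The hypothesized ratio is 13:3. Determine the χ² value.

Under the 13:3 hypothesis (Σ ratio = 16, N = 1291):
  malvidin-free: 1291 × 13/16 = 1048.9375
  malvidin-pigmented: 1291 × 3/16 = 242.0625
χ² = Σ (O − E)² / E
  malvidin-free: (1112 − 1048.9375)² / 1048.9375 = 3.7913
  malvidin-pigmented: (179 − 242.0625)² / 242.0625 = 16.4291
χ² = 3.7913 + 16.4291 = 20.2204 ≈ 20.220

20.220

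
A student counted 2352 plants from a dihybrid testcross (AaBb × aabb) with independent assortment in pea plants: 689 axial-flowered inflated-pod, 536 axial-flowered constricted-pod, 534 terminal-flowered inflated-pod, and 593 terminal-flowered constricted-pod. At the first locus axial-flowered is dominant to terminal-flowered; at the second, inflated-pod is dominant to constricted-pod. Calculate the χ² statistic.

A dihybrid testcross with independent assortment gives a 1:1:1:1 ratio.
Under the 1:1:1:1 hypothesis (Σ ratio = 4, N = 2352):
  axial-flowered inflated-pod: 2352 × 1/4 = 588
  axial-flowered constricted-pod: 2352 × 1/4 = 588
  terminal-flowered inflated-pod: 2352 × 1/4 = 588
  terminal-flowered constricted-pod: 2352 × 1/4 = 588
χ² = Σ (O − E)² / E
  axial-flowered inflated-pod: (689 − 588)² / 588 = 17.3486
  axial-flowered constricted-pod: (536 − 588)² / 588 = 4.5986
  terminal-flowered inflated-pod: (534 − 588)² / 588 = 4.9592
  terminal-flowered constricted-pod: (593 − 588)² / 588 = 0.0425
χ² = 17.3486 + 4.5986 + 4.9592 + 0.0425 = 26.9489 ≈ 26.949

26.949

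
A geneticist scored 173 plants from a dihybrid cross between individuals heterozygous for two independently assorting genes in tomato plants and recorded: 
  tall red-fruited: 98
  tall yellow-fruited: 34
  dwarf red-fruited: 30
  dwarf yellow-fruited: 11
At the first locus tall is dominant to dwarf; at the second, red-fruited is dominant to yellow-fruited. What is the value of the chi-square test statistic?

0.267

A dihybrid F₂ with independent assortment and complete dominance at both loci gives a 9:3:3:1 phenotypic ratio.
Under the 9:3:3:1 hypothesis (Σ ratio = 16, N = 173):
  tall red-fruited: 173 × 9/16 = 97.3125
  tall yellow-fruited: 173 × 3/16 = 32.4375
  dwarf red-fruited: 173 × 3/16 = 32.4375
  dwarf yellow-fruited: 173 × 1/16 = 10.8125
χ² = Σ (O − E)² / E
  tall red-fruited: (98 − 97.3125)² / 97.3125 = 0.0049
  tall yellow-fruited: (34 − 32.4375)² / 32.4375 = 0.0753
  dwarf red-fruited: (30 − 32.4375)² / 32.4375 = 0.1832
  dwarf yellow-fruited: (11 − 10.8125)² / 10.8125 = 0.0033
χ² = 0.0049 + 0.0753 + 0.1832 + 0.0033 = 0.2667 ≈ 0.267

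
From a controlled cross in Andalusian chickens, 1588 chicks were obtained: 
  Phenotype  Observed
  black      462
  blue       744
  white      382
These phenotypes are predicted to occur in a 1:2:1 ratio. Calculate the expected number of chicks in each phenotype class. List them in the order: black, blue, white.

Under the 1:2:1 hypothesis (Σ ratio = 4, N = 1588):
  black: 1588 × 1/4 = 397
  blue: 1588 × 2/4 = 794
  white: 1588 × 1/4 = 397

397, 794, 397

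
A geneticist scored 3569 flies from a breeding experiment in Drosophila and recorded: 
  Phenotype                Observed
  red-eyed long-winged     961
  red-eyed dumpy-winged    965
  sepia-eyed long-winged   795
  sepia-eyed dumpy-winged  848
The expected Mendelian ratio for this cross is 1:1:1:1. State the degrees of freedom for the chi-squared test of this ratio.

3

A goodness-of-fit test with 4 phenotype classes has df = 4 − 1 = 3.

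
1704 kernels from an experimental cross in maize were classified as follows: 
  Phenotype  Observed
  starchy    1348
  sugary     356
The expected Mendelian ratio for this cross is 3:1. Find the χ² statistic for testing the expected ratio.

15.336

Under the 3:1 hypothesis (Σ ratio = 4, N = 1704):
  starchy: 1704 × 3/4 = 1278
  sugary: 1704 × 1/4 = 426
χ² = Σ (O − E)² / E
  starchy: (1348 − 1278)² / 1278 = 3.8341
  sugary: (356 − 426)² / 426 = 11.5023
χ² = 3.8341 + 11.5023 = 15.3364 ≈ 15.336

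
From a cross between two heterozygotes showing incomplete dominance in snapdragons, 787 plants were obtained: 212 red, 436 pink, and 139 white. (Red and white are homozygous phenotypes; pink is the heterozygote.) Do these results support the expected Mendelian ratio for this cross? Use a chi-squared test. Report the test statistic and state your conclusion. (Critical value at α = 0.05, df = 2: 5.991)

With incomplete dominance, a heterozygote × heterozygote cross gives a 1:2:1 phenotypic ratio.
Expected counts for N = 787 under a 1:2:1 ratio (total parts = 4):
  red: 787 × 1/4 = 196.75
  pink: 787 × 2/4 = 393.5
  white: 787 × 1/4 = 196.75
χ² = Σ (O − E)² / E
  red: (212 − 196.75)² / 196.75 = 1.1820
  pink: (436 − 393.5)² / 393.5 = 4.5902
  white: (139 − 196.75)² / 196.75 = 16.9508
χ² = 1.1820 + 4.5902 + 16.9508 = 22.723
Degrees of freedom = 3 − 1 = 2; critical value at α = 0.05 is 5.991.
Since 22.723 > 5.991, we reject the null hypothesis — the data do not fit the 1:2:1 ratio.

22.723; not consistent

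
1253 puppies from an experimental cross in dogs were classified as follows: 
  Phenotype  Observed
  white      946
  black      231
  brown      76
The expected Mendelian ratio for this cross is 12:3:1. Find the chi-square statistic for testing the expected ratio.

Expected counts for N = 1253 under a 12:3:1 ratio (total parts = 16):
  white: 1253 × 12/16 = 939.75
  black: 1253 × 3/16 = 234.9375
  brown: 1253 × 1/16 = 78.3125
χ² = Σ (O − E)² / E
  white: (946 − 939.75)² / 939.75 = 0.0416
  black: (231 − 234.9375)² / 234.9375 = 0.0660
  brown: (76 − 78.3125)² / 78.3125 = 0.0683
χ² = 0.0416 + 0.0660 + 0.0683 = 0.1759 ≈ 0.176

0.176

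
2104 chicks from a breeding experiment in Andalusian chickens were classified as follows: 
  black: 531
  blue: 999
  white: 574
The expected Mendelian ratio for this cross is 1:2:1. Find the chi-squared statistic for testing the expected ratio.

Total ratio parts = 4. Expected numbers out of 2104:
  black: 2104 × 1/4 = 526
  blue: 2104 × 2/4 = 1052
  white: 2104 × 1/4 = 526
χ² = Σ (O − E)² / E
  black: (531 − 526)² / 526 = 0.0475
  blue: (999 − 1052)² / 1052 = 2.6702
  white: (574 − 526)² / 526 = 4.3802
χ² = 0.0475 + 2.6702 + 4.3802 = 7.0979 ≈ 7.098

7.098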